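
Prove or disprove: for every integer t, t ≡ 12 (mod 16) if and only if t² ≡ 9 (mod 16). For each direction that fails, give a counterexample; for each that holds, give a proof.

[⇒] This fails: take t = 12. Then 12 ≡ 12 (mod 16), but 12² = 144 ≡ 0 (mod 16), not 9.

[⇐] This fails: take t = 3. Then 3² = 9 ≡ 9 (mod 16), yet 3 ≡ 3 (mod 16), not 12.

(⇒) fails and (⇐) fails.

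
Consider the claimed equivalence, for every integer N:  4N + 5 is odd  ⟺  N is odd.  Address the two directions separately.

Only the converse holds.

(←) Suppose N is odd. Since 4 is even, 4N is even for every N, so 4N + 5 has the same parity as 5, which is odd. Hence 4N + 5 is odd.

(→) This fails: take N = 0. Then 4N + 5 = 5, which is odd, yet N = 0 is even, not odd.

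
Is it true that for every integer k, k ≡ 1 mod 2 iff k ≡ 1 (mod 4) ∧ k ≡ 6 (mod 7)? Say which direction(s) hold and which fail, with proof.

(→) This fails: k = 1 gives 1 ≡ 1 (mod 2) but 1 ≡ 1 (mod 7), so the conjunction on the right does not hold.

(←) Conversely, if k ≡ 1 (mod 4) and k ≡ 6 (mod 7), then by the Chinese remainder theorem k ≡ 13 (mod 28). Since 13 ≡ 1 (mod 2) and 2 ∣ 28, we get k ≡ 1 (mod 2).

Only the converse holds.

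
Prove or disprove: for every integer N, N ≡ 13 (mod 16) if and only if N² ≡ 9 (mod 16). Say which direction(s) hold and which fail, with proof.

Not equivalent: only (⇒) holds.

(⟹) Suppose N ≡ 13 (mod 16). Write N = 16j + 13. Then (16j + 13)² = 256j² + 416j + 169 = 16(16j² + 26j + 10) + 9, so N² ≡ 9 (mod 16).

(⟸) This fails: take N = 3. Then 3² = 9 ≡ 9 (mod 16), yet 3 ≡ 3 (mod 16), not 13.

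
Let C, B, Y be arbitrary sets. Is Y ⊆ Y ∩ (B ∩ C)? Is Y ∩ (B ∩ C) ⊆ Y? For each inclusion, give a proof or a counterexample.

Forward inclusion. This inclusion fails. Take C = ∅, B = ∅, Y = {1}; then 1 ∈ Y but 1 ∉ Y ∩ (B ∩ C).

Reverse inclusion. Let x ∈ Y ∩ (B ∩ C). Then x ∈ C ∩ B ∩ Y, from which x ∈ Y.

(⊆) fails; (⊇) holds.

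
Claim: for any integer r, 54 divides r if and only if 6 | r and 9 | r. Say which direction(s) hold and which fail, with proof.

[⇒] If 54 ∣ r, write r = 54q. Since 54 = 9·6, r = 6·(9q), so 6 ∣ r; and since 54 = 6·9, r = 9·(6q), so 9 ∣ r.

[⇐] This fails: take r = 18. Both 6 ∣ 18 and 9 ∣ 18, yet 18 is not a multiple of 54 (since 18 = 0·54 + 18), so 54 ∤ 18.

The forward direction holds; the converse fails.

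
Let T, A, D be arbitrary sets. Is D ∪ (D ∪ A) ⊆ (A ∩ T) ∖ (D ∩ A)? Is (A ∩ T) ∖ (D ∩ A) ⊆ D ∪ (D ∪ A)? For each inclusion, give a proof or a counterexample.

Only the reverse inclusion holds.

Forward inclusion. This inclusion fails. Take T = ∅, A = {1}, D = ∅; then 1 ∈ D ∪ (D ∪ A) but 1 ∉ (A ∩ T) ∖ (D ∩ A).

Reverse inclusion. Let x ∈ (A ∩ T) ∖ (D ∩ A). Then x ∈ T ∩ A and x ∉ D, from which x ∈ D ∪ (D ∪ A).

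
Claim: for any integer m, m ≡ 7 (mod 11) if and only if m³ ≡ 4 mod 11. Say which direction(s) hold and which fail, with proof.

Neither implication holds.

(⟹) This fails: take m = 7. Then 7 ≡ 7 (mod 11), but 7³ = 343 ≡ 2 (mod 11), not 4.

(⟸) This fails: take m = 5. Then 5³ = 125 ≡ 4 (mod 11), yet 5 ≡ 5 (mod 11), not 7.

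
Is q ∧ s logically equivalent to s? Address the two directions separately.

(⇒) holds; (⇐) fails.

(←) This fails. Under q = F, s = T, the left side is false but the right side is true.

(→) Assume the antecedent. If q is true, the antecedent forces (q = T, s = T), and s holds there. If q is false, the antecedent cannot hold. Either way s holds.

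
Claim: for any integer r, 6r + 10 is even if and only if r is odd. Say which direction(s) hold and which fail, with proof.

(⟸) Suppose r is odd. Since 6 is even, 6r is even for every r, so 6r + 10 has the same parity as 10, which is even. Hence 6r + 10 is even.

(⟹) This fails: take r = 0. Then 6r + 10 = 10, which is even, yet r = 0 is even, not odd.

(⇒) fails; (⇐) holds.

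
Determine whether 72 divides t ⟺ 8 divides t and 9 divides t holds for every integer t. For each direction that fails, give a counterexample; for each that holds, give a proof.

(←) Suppose 8 ∣ t and 9 ∣ t. Any common multiple of 8 and 9 is a multiple of their lcm; here gcd(8, 9) = 1, so lcm(8, 9) = 8·9 = 72, so 72 ∣ t.

(→) If 72 ∣ t, write t = 72q. Since 72 = 9·8, t = 8·(9q), so 8 ∣ t; and since 72 = 8·9, t = 9·(8q), so 9 ∣ t.

The biconditional holds.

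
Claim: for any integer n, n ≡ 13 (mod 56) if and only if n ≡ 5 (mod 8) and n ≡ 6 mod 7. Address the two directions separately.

Both directions hold; the statement is true.

Forward direction. Suppose n ≡ 13 (mod 56); write n = 56j + 13. Since 8 ∣ 56, reducing mod 8 gives n ≡ 13 ≡ 5 (mod 8); since 7 ∣ 56, reducing mod 7 gives n ≡ 13 ≡ 6 (mod 7).

Converse. If n ≡ 5 (mod 8) and n ≡ 6 (mod 7), then by the Chinese remainder theorem n ≡ 13 (mod 56). This is exactly n ≡ 13 (mod 56).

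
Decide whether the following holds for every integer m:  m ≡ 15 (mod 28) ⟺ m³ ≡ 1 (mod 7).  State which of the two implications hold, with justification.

(⇒) holds; (⇐) fails.

(←) This fails: take m = 1. Then 1³ = 1 ≡ 1 (mod 7), yet 1 ≡ 1 (mod 28), not 15.

(→) Suppose m ≡ 15 (mod 28). Then m³ ≡ 15³ = 3375 (mod 28), and since 7 ∣ 28, also m³ ≡ 1 (mod 7).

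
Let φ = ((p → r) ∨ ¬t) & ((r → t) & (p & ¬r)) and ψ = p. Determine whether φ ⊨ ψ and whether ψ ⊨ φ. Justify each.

The forward direction holds; the converse fails.

Forward direction. Assume the antecedent. If r is true, the antecedent cannot hold. If r is false, the antecedent forces (r = F, t = F, p = T), and p holds there. Either way p holds.

Converse. This fails. Under r = T, t = F, p = T, the left side is false but the right side is true.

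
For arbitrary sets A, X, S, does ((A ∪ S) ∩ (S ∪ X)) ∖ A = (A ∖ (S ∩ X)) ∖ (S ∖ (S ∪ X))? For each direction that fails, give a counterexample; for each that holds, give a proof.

Both inclusions fail.

Forward inclusion. This inclusion fails. Take A = ∅, X = ∅, S = {1}; then 1 ∈ ((A ∪ S) ∩ (S ∪ X)) ∖ A but 1 ∉ (A ∖ (S ∩ X)) ∖ (S ∖ (S ∪ X)).

Reverse inclusion. This inclusion fails. Take A = {1}, X = ∅, S = ∅; then 1 ∈ (A ∖ (S ∩ X)) ∖ (S ∖ (S ∪ X)) but 1 ∉ ((A ∪ S) ∩ (S ∪ X)) ∖ A.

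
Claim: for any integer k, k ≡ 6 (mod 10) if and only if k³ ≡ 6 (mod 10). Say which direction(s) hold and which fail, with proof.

Both directions hold; the statement is true.

(⇐) Suppose k³ ≡ 6 (mod 10). The only residue r in {0, …, 9} with r³ ≡ 6 (mod 10) is r = 6, so k ≡ 6 (mod 10).

(⇒) Suppose k ≡ 6 (mod 10). Write k = 10j + 6. Then (10j + 6)³ = 1000j³ + 1800j² + 1080j + 216 = 10(100j³ + 180j² + 108j + 21) + 6, so k³ ≡ 6 (mod 10).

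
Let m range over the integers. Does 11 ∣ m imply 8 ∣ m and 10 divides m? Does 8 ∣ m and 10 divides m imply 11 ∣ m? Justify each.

Both directions fail.

(⟹) This fails: take m = 11. Certainly 11 ∣ 11, but 8 ∤ 11.

(⟸) This fails: take m = 40. Both 8 ∣ 40 and 10 ∣ 40, yet 40 is not a multiple of 11 (since 40 = 3·11 + 7), so 11 ∤ 40.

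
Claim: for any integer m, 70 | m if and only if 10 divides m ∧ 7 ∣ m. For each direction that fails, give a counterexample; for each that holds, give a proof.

Converse. Suppose 10 ∣ m and 7 ∣ m. Any common multiple of 10 and 7 is a multiple of their lcm; here gcd(10, 7) = 1, so lcm(10, 7) = 10·7 = 70, so 70 ∣ m.

Forward direction. If 70 ∣ m, write m = 70q. Since 70 = 7·10, m = 10·(7q), so 10 ∣ m; and since 70 = 10·7, m = 7·(10q), so 7 ∣ m.

Equivalent; both directions hold.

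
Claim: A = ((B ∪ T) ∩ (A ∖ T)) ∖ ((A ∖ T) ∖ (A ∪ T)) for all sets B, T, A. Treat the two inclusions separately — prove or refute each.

Only the reverse inclusion holds.

(⟹) This inclusion fails. Take B = ∅, T = ∅, A = {1}; then 1 ∈ A but 1 ∉ ((B ∪ T) ∩ (A ∖ T)) ∖ ((A ∖ T) ∖ (A ∪ T)).

(⟸) Let x ∈ ((B ∪ T) ∩ (A ∖ T)) ∖ ((A ∖ T) ∖ (A ∪ T)). Then x ∈ B ∩ A and x ∉ T, from which x ∈ A.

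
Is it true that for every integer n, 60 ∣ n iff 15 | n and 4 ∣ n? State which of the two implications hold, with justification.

Both directions hold; the statement is true.

[⇒] If 60 ∣ n, write n = 60q. Since 60 = 4·15, n = 15·(4q), so 15 ∣ n; and since 60 = 15·4, n = 4·(15q), so 4 ∣ n.

[⇐] Suppose 15 ∣ n and 4 ∣ n. Any common multiple of 15 and 4 is a multiple of their lcm; here gcd(15, 4) = 1, so lcm(15, 4) = 15·4 = 60, so 60 ∣ n.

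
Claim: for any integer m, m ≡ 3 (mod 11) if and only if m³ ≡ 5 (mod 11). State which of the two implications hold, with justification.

[⇒] Suppose m ≡ 3 (mod 11). Write m = 11j + 3. Then (11j + 3)³ = 1331j³ + 1089j² + 297j + 27 = 11(121j³ + 99j² + 27j + 2) + 5, so m³ ≡ 5 (mod 11).

[⇐] Conversely, suppose m³ ≡ 5 (mod 11). The only residue r in {0, …, 10} with r³ ≡ 5 (mod 11) is r = 3, so m ≡ 3 (mod 11).

Equivalent; both directions hold.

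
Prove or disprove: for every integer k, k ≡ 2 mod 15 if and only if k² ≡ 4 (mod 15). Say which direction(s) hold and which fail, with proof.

(→) Suppose k ≡ 2 mod 15. Write k = 15j + 2. Then (15j + 2)² = 225j² + 60j + 4 = 15(15j² + 4j) + 4, so k² ≡ 4 (mod 15).

(←) This fails: take k = 7. Then 7² = 49 ≡ 4 (mod 15), yet 7 ≡ 7 (mod 15), not 2.

Only the forward direction holds.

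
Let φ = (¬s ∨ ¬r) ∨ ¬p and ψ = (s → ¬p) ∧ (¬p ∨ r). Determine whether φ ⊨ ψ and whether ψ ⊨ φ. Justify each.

Forward direction. This fails. Under p = T, s = F, r = F, the left side is true but the right side is false.

Converse. Assume the antecedent. If p is true, the antecedent forces (p = T, s = F, r = T), and (¬s ∨ ¬r) ∨ ¬p holds there. If p is false, (¬s ∨ ¬r) ∨ ¬p reduces to true regardless of the other variables. Either way (¬s ∨ ¬r) ∨ ¬p holds.

Only the converse holds.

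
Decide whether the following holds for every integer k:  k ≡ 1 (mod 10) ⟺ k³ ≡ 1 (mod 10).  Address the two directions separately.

Equivalent; both directions hold.

(⟹) Suppose k ≡ 1 (mod 10). Write k = 10j + 1. Then (10j + 1)³ = 1000j³ + 300j² + 30j + 1 = 10(100j³ + 30j² + 3j) + 1, so k³ ≡ 1 (mod 10).

(⟸) For the converse, argue contrapositively. If k ≢ 1 (mod 10), then k is congruent to one of 0, 2, 3, 4, 5, 6, 7, 8, 9 modulo 10, and these give k³ ≡ 0, 8, 7, 4, 5, 6, 3, 2, 9 respectively — never 1.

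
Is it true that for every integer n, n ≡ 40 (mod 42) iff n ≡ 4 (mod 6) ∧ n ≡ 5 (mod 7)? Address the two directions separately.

The biconditional holds.

Converse. If n ≡ 4 (mod 6) and n ≡ 5 (mod 7), then by the Chinese remainder theorem n ≡ 40 (mod 42). This is exactly n ≡ 40 (mod 42).

Forward direction. Suppose n ≡ 40 (mod 42); write n = 42j + 40. Since 6 ∣ 42, reducing mod 6 gives n ≡ 40 ≡ 4 (mod 6); since 7 ∣ 42, reducing mod 7 gives n ≡ 40 ≡ 5 (mod 7).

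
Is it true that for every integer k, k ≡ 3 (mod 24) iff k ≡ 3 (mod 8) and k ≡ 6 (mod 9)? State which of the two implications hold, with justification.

(⟸) If k ≡ 3 (mod 8) and k ≡ 6 (mod 9), then by the Chinese remainder theorem k ≡ 51 (mod 72). Since 51 ≡ 3 (mod 24) and 24 ∣ 72, we get k ≡ 3 (mod 24).

(⟹) This fails: k = 27 gives 27 ≡ 3 (mod 24) but 27 ≡ 0 (mod 9), so the conjunction on the right does not hold.

Not equivalent: only (⇐) holds.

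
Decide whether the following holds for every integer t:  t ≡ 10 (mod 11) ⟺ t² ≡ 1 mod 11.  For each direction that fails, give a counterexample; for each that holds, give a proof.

[⇐] This fails: take t = 1. Then 1² = 1 ≡ 1 (mod 11), yet 1 ≡ 1 (mod 11), not 10.

[⇒] Suppose t ≡ 10 (mod 11). Write t = 11j + 10. Then (11j + 10)² = 121j² + 220j + 100 = 11(11j² + 20j + 9) + 1, so t² ≡ 1 (mod 11).

(⇒) holds; (⇐) fails.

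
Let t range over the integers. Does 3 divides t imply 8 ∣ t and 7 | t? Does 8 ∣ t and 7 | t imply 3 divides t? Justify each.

(⟹) This fails: take t = 3. Certainly 3 ∣ 3, but 8 ∤ 3.

(⟸) This fails: take t = 56. Both 8 ∣ 56 and 7 ∣ 56, yet 56 is not a multiple of 3 (since 56 = 18·3 + 2), so 3 ∤ 56.

Neither direction holds.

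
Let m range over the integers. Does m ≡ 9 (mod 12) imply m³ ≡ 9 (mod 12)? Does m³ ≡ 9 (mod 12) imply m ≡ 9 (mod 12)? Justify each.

[⇒] Suppose m ≡ 9 (mod 12). Write m = 12j + 9. Then (12j + 9)³ = 1728j³ + 3888j² + 2916j + 729 = 12(144j³ + 324j² + 243j + 60) + 9, so m³ ≡ 9 (mod 12).

[⇐] Conversely, suppose m³ ≡ 9 (mod 12). The only residue r in {0, …, 11} with r³ ≡ 9 (mod 12) is r = 9, so m ≡ 9 (mod 12).

Both implications hold.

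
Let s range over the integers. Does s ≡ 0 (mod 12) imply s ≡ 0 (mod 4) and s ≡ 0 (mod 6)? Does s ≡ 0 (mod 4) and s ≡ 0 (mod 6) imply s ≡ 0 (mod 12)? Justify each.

(⇐) If s ≡ 0 (mod 4) and s ≡ 0 (mod 6), then by the Chinese remainder theorem s ≡ 0 (mod 12). This is exactly s ≡ 0 (mod 12).

(⇒) Suppose s ≡ 0 (mod 12); write s = 12j + 0. Since 4 ∣ 12, reducing mod 4 gives s ≡ 0 (mod 4); since 6 ∣ 12, reducing mod 6 gives s ≡ 0 (mod 6).

Both implications hold.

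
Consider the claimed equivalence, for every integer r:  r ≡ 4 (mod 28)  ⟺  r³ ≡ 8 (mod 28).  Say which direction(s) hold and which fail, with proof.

(⇒) Suppose r ≡ 4 (mod 28). Write r = 28j + 4. Then (28j + 4)³ = 21952j³ + 9408j² + 1344j + 64 = 28(784j³ + 336j² + 48j + 2) + 8, so r³ ≡ 8 (mod 28).

(⇐) This fails: take r = 2. Then 2³ = 8 ≡ 8 (mod 28), yet 2 ≡ 2 (mod 28), not 4.

Only the forward implication holds.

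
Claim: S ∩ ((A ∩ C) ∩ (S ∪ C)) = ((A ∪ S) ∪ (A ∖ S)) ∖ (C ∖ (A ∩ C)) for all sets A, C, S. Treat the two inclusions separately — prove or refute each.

(⊆) Let x ∈ S ∩ ((A ∩ C) ∩ (S ∪ C)). Then x ∈ A ∩ C ∩ S, from which x ∈ ((A ∪ S) ∪ (A ∖ S)) ∖ (C ∖ (A ∩ C)).

(⊇) This inclusion fails. Take A = {1}, C = ∅, S = ∅; then 1 ∈ ((A ∪ S) ∪ (A ∖ S)) ∖ (C ∖ (A ∩ C)) but 1 ∉ S ∩ ((A ∩ C) ∩ (S ∪ C)).

The sets are not equal: only the forward inclusion holds.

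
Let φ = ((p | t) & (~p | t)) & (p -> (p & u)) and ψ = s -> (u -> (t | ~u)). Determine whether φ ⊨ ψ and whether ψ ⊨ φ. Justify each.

(⟹) Assume the antecedent. If t is true, s -> (u -> (t | ~u)) reduces to true regardless of the other variables. If t is false, the antecedent cannot hold. Either way s -> (u -> (t | ~u)) holds.

(⟸) This fails. Under t = F, u = F, p = F, s = F, the left side is false but the right side is true.

Only the forward implication holds.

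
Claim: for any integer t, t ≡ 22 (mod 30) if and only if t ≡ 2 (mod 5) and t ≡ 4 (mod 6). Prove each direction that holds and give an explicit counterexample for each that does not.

Both directions hold.

Forward direction. Suppose t ≡ 22 (mod 30); write t = 30j + 22. Since 5 ∣ 30, reducing mod 5 gives t ≡ 22 ≡ 2 (mod 5); since 6 ∣ 30, reducing mod 6 gives t ≡ 22 ≡ 4 (mod 6).

Converse. If t ≡ 2 (mod 5) and t ≡ 4 (mod 6), then by the Chinese remainder theorem t ≡ 22 (mod 30). This is exactly t ≡ 22 (mod 30).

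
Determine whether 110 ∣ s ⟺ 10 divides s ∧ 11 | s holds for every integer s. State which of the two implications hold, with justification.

Both directions hold.

(⇒) If 110 ∣ s, write s = 110q. Since 110 = 11·10, s = 10·(11q), so 10 ∣ s; and since 110 = 10·11, s = 11·(10q), so 11 ∣ s.

(⇐) Suppose 10 ∣ s and 11 ∣ s. Any common multiple of 10 and 11 is a multiple of their lcm; here gcd(10, 11) = 1, so lcm(10, 11) = 10·11 = 110, so 110 ∣ s.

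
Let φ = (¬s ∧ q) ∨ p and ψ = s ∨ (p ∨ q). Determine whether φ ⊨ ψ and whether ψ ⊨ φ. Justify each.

[⇒] Assume the antecedent. If q is true, s ∨ (p ∨ q) reduces to true regardless of the other variables. If q is false, the antecedent forces (q = F, s = F, p = T) or (q = F, s = T, p = T), and s ∨ (p ∨ q) holds there. Either way s ∨ (p ∨ q) holds.

[⇐] This fails. Under q = F, s = T, p = F, the left side is false but the right side is true.

Only the forward direction holds.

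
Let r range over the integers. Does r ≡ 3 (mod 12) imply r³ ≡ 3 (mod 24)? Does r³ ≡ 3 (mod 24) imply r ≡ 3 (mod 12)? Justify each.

Not equivalent: only (⇐) holds.

(⇒) This fails: take r = 15. Then 15 ≡ 3 (mod 12), but 15³ = 3375 ≡ 15 (mod 24), not 3.

(⇐) Conversely, the residues r modulo 24 with r³ ≡ 3 (mod 24) are exactly {3}, and each is ≡ 3 (mod 12).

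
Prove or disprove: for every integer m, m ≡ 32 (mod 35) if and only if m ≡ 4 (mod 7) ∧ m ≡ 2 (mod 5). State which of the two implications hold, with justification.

(⇒) Suppose m ≡ 32 (mod 35); write m = 35j + 32. Since 7 ∣ 35, reducing mod 7 gives m ≡ 32 ≡ 4 (mod 7); since 5 ∣ 35, reducing mod 5 gives m ≡ 32 ≡ 2 (mod 5).

(⇐) Conversely, if m ≡ 4 (mod 7) and m ≡ 2 (mod 5), then by the Chinese remainder theorem m ≡ 32 (mod 35). This is exactly m ≡ 32 (mod 35).

The biconditional holds.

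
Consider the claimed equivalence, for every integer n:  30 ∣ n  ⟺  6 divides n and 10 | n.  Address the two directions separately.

Both directions hold.

(⇐) Suppose 6 ∣ n and 10 ∣ n. Any common multiple of 6 and 10 is a multiple of their lcm; here lcm(6, 10) = 6·10/gcd(6, 10) = 60/2 = 30, so 30 ∣ n.

(⇒) If 30 ∣ n, write n = 30q. Since 30 = 5·6, n = 6·(5q), so 6 ∣ n; and since 30 = 3·10, n = 10·(3q), so 10 ∣ n.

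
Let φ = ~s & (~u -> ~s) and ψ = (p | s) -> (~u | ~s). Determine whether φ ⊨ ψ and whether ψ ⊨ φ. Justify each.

(→) Assume the antecedent. If u is true, the antecedent forces (u = T, s = F, p = F) or (u = T, s = F, p = T), and (p | s) -> (~u | ~s) holds there. If u is false, (p | s) -> (~u | ~s) reduces to true regardless of the other variables. Either way (p | s) -> (~u | ~s) holds.

(←) This fails. Under u = F, s = T, p = F, the left side is false but the right side is true.

The forward direction holds; the converse fails.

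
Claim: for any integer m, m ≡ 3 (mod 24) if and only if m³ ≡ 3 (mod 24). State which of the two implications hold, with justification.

Equivalent; both directions hold.

(⇒) Suppose m ≡ 3 (mod 24). Write m = 24j + 3. Then (24j + 3)³ = 13824j³ + 5184j² + 648j + 27 = 24(576j³ + 216j² + 27j + 1) + 3, so m³ ≡ 3 (mod 24).

(⇐) Conversely, suppose m³ ≡ 3 (mod 24). The only residue r in {0, …, 23} with r³ ≡ 3 (mod 24) is r = 3, so m ≡ 3 (mod 24).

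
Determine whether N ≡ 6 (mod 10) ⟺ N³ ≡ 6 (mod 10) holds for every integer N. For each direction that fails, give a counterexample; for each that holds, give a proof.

Both directions hold.

(←) Suppose N³ ≡ 6 (mod 10). The only residue r in {0, …, 9} with r³ ≡ 6 (mod 10) is r = 6, so N ≡ 6 (mod 10).

(→) Suppose N ≡ 6 (mod 10). Write N = 10j + 6. Then (10j + 6)³ = 1000j³ + 1800j² + 1080j + 216 = 10(100j³ + 180j² + 108j + 21) + 6, so N³ ≡ 6 (mod 10).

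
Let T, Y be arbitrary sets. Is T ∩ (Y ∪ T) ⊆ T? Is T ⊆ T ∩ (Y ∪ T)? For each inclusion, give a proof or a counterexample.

Forward inclusion. Let x ∈ T ∩ (Y ∪ T). Then either x ∈ T and x ∉ Y; or x ∈ T ∩ Y. In each case x ∈ T, so T ∩ (Y ∪ T) ⊆ T.

Reverse inclusion. Let x ∈ T. Then either x ∈ T and x ∉ Y; or x ∈ T ∩ Y. In each case x ∈ T ∩ (Y ∪ T), so T ⊆ T ∩ (Y ∪ T).

Both inclusions hold.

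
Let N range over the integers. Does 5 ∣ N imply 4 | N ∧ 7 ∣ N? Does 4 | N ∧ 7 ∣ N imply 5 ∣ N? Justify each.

Both directions fail.

Forward direction. This fails: take N = 5. Certainly 5 ∣ 5, but 4 ∤ 5.

Converse. This fails: take N = 28. Both 4 ∣ 28 and 7 ∣ 28, yet 28 is not a multiple of 5 (since 28 = 5·5 + 3), so 5 ∤ 28.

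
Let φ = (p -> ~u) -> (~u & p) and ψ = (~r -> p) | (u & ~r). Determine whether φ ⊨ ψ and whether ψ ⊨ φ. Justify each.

(⟸) This fails. Under p = F, u = T, r = F, the left side is false but the right side is true.

(⟹) Assume the antecedent. If p is true, (~r -> p) | (u & ~r) reduces to true regardless of the other variables. If p is false, the antecedent cannot hold. Either way (~r -> p) | (u & ~r) holds.

(⇒) holds; (⇐) fails.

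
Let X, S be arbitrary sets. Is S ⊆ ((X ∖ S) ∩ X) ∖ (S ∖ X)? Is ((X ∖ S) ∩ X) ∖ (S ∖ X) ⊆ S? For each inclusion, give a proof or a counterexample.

(⊆) This inclusion fails. Take X = ∅, S = {1}; then 1 ∈ S but 1 ∉ ((X ∖ S) ∩ X) ∖ (S ∖ X).

(⊇) This inclusion fails. Take X = {1}, S = ∅; then 1 ∈ ((X ∖ S) ∩ X) ∖ (S ∖ X) but 1 ∉ S.

Neither inclusion holds.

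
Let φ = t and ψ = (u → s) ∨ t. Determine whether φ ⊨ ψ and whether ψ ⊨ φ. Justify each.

Converse. This fails. Under t = F, s = F, u = F, the left side is false but the right side is true.

Forward direction. Assume the antecedent. If t is true, (u → s) ∨ t reduces to true regardless of the other variables. If t is false, the antecedent cannot hold. Either way (u → s) ∨ t holds.

(⇒) holds; (⇐) fails.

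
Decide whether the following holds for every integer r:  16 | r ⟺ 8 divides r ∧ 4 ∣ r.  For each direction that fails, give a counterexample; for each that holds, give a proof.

(⇒) If 16 ∣ r, write r = 16q. Since 16 = 2·8, r = 8·(2q), so 8 ∣ r; and since 16 = 4·4, r = 4·(4q), so 4 ∣ r.

(⇐) This fails: take r = 8. Both 8 ∣ 8 and 4 ∣ 8, yet 8 is not a multiple of 16 (since 8 = 0·16 + 8), so 16 ∤ 8.

The forward direction holds; the converse fails.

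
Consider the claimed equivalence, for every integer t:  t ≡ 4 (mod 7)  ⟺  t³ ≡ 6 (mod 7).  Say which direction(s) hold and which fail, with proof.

Forward direction. This fails: take t = 4. Then 4 ≡ 4 (mod 7), but 4³ = 64 ≡ 1 (mod 7), not 6.

Converse. This fails: take t = 3. Then 3³ = 27 ≡ 6 (mod 7), yet 3 ≡ 3 (mod 7), not 4.

Neither direction holds.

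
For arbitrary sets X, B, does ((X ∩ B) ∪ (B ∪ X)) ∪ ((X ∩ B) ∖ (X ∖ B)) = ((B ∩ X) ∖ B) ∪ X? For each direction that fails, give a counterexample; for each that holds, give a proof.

(⊆) fails; (⊇) holds.

Reverse inclusion. Let x ∈ ((B ∩ X) ∖ B) ∪ X. Then either x ∈ X and x ∉ B; or x ∈ X ∩ B. In each case x ∈ ((X ∩ B) ∪ (B ∪ X)) ∪ ((X ∩ B) ∖ (X ∖ B)), so ((B ∩ X) ∖ B) ∪ X ⊆ ((X ∩ B) ∪ (B ∪ X)) ∪ ((X ∩ B) ∖ (X ∖ B)).

Forward inclusion. This inclusion fails. Take X = ∅, B = {1}; then 1 ∈ ((X ∩ B) ∪ (B ∪ X)) ∪ ((X ∩ B) ∖ (X ∖ B)) but 1 ∉ ((B ∩ X) ∖ B) ∪ X.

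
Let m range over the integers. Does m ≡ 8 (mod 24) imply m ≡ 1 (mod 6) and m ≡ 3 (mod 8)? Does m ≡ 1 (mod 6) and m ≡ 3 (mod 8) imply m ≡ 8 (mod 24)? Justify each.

Neither direction holds.

[⇒] This fails: m = 8 gives 8 ≡ 8 (mod 24) but 8 ≡ 2 (mod 6), so the conjunction on the right does not hold.

[⇐] This fails: m = 19 satisfies both congruences on the right (19 ≡ 1 mod 6 and 19 ≡ 3 mod 8) yet 19 ≡ 19 (mod 24), not 8.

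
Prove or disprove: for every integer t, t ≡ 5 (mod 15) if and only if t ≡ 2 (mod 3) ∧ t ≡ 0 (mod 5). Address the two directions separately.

Both implications hold.

Forward direction. Suppose t ≡ 5 (mod 15); write t = 15j + 5. Since 3 ∣ 15, reducing mod 3 gives t ≡ 5 ≡ 2 (mod 3); since 5 ∣ 15, reducing mod 5 gives t ≡ 5 ≡ 0 (mod 5).

Converse. If t ≡ 2 (mod 3) and t ≡ 0 (mod 5), then by the Chinese remainder theorem t ≡ 5 (mod 15). This is exactly t ≡ 5 (mod 15).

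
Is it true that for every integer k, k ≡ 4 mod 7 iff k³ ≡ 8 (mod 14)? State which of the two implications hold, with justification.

Neither implication holds.

[⇒] This fails: take k = 11. Then 11 ≡ 4 (mod 7), but 11³ = 1331 ≡ 1 (mod 14), not 8.

[⇐] This fails: take k = 2. Then 2³ = 8 ≡ 8 (mod 14), yet 2 ≡ 2 (mod 7), not 4.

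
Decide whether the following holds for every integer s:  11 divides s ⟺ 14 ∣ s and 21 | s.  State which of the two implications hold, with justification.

(⇒) fails and (⇐) fails.

(⟹) This fails: take s = 11. Certainly 11 ∣ 11, but 14 ∤ 11.

(⟸) This fails: take s = 42. Both 14 ∣ 42 and 21 ∣ 42, yet 42 is not a multiple of 11 (since 42 = 3·11 + 9), so 11 ∤ 42.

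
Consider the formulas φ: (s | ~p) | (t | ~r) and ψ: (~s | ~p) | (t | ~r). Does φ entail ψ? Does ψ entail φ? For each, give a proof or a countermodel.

Forward direction. This fails. Under s = T, r = T, t = F, p = T, the left side is true but the right side is false.

Converse. This fails. Under s = F, r = T, t = F, p = T, the left side is false but the right side is true.

Both directions fail.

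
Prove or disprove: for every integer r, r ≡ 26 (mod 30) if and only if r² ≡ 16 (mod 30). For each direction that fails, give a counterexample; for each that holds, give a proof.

(⇒) holds; (⇐) fails.

(⟸) This fails: take r = 4. Then 4² = 16 ≡ 16 (mod 30), yet 4 ≡ 4 (mod 30), not 26.

(⟹) Suppose r ≡ 26 (mod 30). Write r = 30j + 26. Then (30j + 26)² = 900j² + 1560j + 676 = 30(30j² + 52j + 22) + 16, so r² ≡ 16 (mod 30).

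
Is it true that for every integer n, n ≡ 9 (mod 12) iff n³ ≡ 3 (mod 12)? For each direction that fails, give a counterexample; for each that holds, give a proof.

(→) This fails: take n = 9. Then 9 ≡ 9 (mod 12), but 9³ = 729 ≡ 9 (mod 12), not 3.

(←) This fails: take n = 3. Then 3³ = 27 ≡ 3 (mod 12), yet 3 ≡ 3 (mod 12), not 9.

Neither implication holds.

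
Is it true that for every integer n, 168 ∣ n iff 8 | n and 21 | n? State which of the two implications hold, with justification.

Both implications hold.

Converse. Suppose 8 ∣ n and 21 ∣ n. Any common multiple of 8 and 21 is a multiple of their lcm; here gcd(8, 21) = 1, so lcm(8, 21) = 8·21 = 168, so 168 ∣ n.

Forward direction. If 168 ∣ n, write n = 168q. Since 168 = 21·8, n = 8·(21q), so 8 ∣ n; and since 168 = 8·21, n = 21·(8q), so 21 ∣ n.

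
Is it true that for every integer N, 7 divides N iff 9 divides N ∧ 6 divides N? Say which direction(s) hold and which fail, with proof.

(⟹) This fails: take N = 7. Certainly 7 ∣ 7, but 9 ∤ 7.

(⟸) This fails: take N = 18. Both 9 ∣ 18 and 6 ∣ 18, yet 18 is not a multiple of 7 (since 18 = 2·7 + 4), so 7 ∤ 18.

Both directions fail.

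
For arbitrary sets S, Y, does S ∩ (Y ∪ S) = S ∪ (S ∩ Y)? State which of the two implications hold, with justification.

(⊆) Let x ∈ S ∩ (Y ∪ S). Then either x ∈ S and x ∉ Y; or x ∈ S ∩ Y. In each case x ∈ S ∪ (S ∩ Y), so S ∩ (Y ∪ S) ⊆ S ∪ (S ∩ Y).

(⊇) Let x ∈ S ∪ (S ∩ Y). Then either x ∈ S and x ∉ Y; or x ∈ S ∩ Y. In each case x ∈ S ∩ (Y ∪ S), so S ∪ (S ∩ Y) ⊆ S ∩ (Y ∪ S).

Both inclusions hold; the sets are equal.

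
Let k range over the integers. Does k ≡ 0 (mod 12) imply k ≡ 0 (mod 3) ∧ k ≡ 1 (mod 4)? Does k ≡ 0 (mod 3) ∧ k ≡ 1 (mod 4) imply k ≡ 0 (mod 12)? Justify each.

(⇒) This fails: k = 0 gives 0 ≡ 0 (mod 12) but 0 ≡ 0 (mod 4), so the conjunction on the right does not hold.

(⇐) This fails: k = 9 satisfies both congruences on the right (9 ≡ 0 mod 3 and 9 ≡ 1 mod 4) yet 9 ≡ 9 (mod 12), not 0.

Neither direction holds.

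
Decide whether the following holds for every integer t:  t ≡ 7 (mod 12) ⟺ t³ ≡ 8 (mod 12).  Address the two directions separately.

(⇒) fails and (⇐) fails.

(⟹) This fails: take t = 7. Then 7 ≡ 7 (mod 12), but 7³ = 343 ≡ 7 (mod 12), not 8.

(⟸) This fails: take t = 2. Then 2³ = 8 ≡ 8 (mod 12), yet 2 ≡ 2 (mod 12), not 7.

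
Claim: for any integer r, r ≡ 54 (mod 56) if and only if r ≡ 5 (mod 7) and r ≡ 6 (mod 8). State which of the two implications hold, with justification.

Both directions hold.

Converse. If r ≡ 5 (mod 7) and r ≡ 6 (mod 8), then by the Chinese remainder theorem r ≡ 54 (mod 56). This is exactly r ≡ 54 (mod 56).

Forward direction. Suppose r ≡ 54 (mod 56); write r = 56j + 54. Since 7 ∣ 56, reducing mod 7 gives r ≡ 54 ≡ 5 (mod 7); since 8 ∣ 56, reducing mod 8 gives r ≡ 54 ≡ 6 (mod 8).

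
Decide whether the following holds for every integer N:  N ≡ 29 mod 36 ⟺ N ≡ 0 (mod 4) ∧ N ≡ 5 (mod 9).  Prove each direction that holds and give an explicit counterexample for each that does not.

Neither direction holds.

(→) This fails: N = 29 gives 29 ≡ 29 (mod 36) but 29 ≡ 1 (mod 4), so the conjunction on the right does not hold.

(←) This fails: N = 32 satisfies both congruences on the right (32 ≡ 0 mod 4 and 32 ≡ 5 mod 9) yet 32 ≡ 32 (mod 36), not 29.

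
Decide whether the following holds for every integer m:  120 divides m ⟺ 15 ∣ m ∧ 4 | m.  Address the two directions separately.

(⇐) This fails: take m = 60. Both 15 ∣ 60 and 4 ∣ 60, yet 60 is not a multiple of 120 (since 60 = 0·120 + 60), so 120 ∤ 60.

(⇒) If 120 ∣ m, write m = 120q. Since 120 = 8·15, m = 15·(8q), so 15 ∣ m; and since 120 = 30·4, m = 4·(30q), so 4 ∣ m.

The forward direction holds; the converse fails.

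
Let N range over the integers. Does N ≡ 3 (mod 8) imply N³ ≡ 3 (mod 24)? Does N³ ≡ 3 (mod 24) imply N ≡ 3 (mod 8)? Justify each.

(→) This fails: take N = 11. Then 11 ≡ 3 (mod 8), but 11³ = 1331 ≡ 11 (mod 24), not 3.

(←) Conversely, the residues r modulo 24 with r³ ≡ 3 (mod 24) are exactly {3}, and each is ≡ 3 (mod 8).

Not equivalent: only (⇐) holds.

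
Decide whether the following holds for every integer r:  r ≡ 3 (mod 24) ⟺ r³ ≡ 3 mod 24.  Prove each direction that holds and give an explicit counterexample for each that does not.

Both directions hold.

(⟹) Suppose r ≡ 3 (mod 24). Write r = 24j + 3. Then (24j + 3)³ = 13824j³ + 5184j² + 648j + 27 = 24(576j³ + 216j² + 27j + 1) + 3, so r³ ≡ 3 (mod 24).

(⟸) Conversely, suppose r³ ≡ 3 (mod 24). The only residue r in {0, …, 23} with r³ ≡ 3 (mod 24) is r = 3, so r ≡ 3 (mod 24).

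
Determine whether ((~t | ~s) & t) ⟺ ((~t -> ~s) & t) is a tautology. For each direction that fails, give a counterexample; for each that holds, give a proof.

Only the forward direction holds.

Forward direction. Assume the antecedent. If s is true, the antecedent cannot hold. If s is false, the antecedent forces (s = F, t = T), and (~t -> ~s) & t holds there. Either way (~t -> ~s) & t holds.

Converse. This fails. Under s = T, t = T, the left side is false but the right side is true.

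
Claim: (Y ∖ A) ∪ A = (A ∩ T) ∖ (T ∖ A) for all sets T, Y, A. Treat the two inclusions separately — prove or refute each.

(⟹) This inclusion fails. Take T = ∅, Y = {1}, A = ∅; then 1 ∈ (Y ∖ A) ∪ A but 1 ∉ (A ∩ T) ∖ (T ∖ A).

(⟸) Let x ∈ (A ∩ T) ∖ (T ∖ A). Then either x ∈ T ∩ A and x ∉ Y; or x ∈ T ∩ Y ∩ A. In each case x ∈ (Y ∖ A) ∪ A, so (A ∩ T) ∖ (T ∖ A) ⊆ (Y ∖ A) ∪ A.

(⊆) fails; (⊇) holds.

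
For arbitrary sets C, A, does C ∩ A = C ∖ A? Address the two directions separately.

Neither inclusion holds.

(⟹) This inclusion fails. Take C = {1}, A = {1}; then 1 ∈ C ∩ A but 1 ∉ C ∖ A.

(⟸) This inclusion fails. Take C = {1}, A = ∅; then 1 ∈ C ∖ A but 1 ∉ C ∩ A.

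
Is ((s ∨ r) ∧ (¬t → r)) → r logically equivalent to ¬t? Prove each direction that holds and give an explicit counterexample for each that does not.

Not equivalent: only (⇐) holds.

(⟸) Assume the antecedent. If r is true, ((s ∨ r) ∧ (¬t → r)) → r reduces to true regardless of the other variables. If r is false, the antecedent forces (r = F, t = F, s = F) or (r = F, t = F, s = T), and ((s ∨ r) ∧ (¬t → r)) → r holds there. Either way ((s ∨ r) ∧ (¬t → r)) → r holds.

(⟹) This fails. Under r = F, t = T, s = F, the left side is true but the right side is false.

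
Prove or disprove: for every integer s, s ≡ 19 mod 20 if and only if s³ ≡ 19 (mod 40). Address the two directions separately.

[⇒] This fails: take s = 39. Then 39 ≡ 19 (mod 20), but 39³ = 59319 ≡ 39 (mod 40), not 19.

[⇐] Conversely, the residues r modulo 40 with r³ ≡ 19 (mod 40) are exactly {19}, and each is ≡ 19 (mod 20).

The forward direction fails; the converse holds.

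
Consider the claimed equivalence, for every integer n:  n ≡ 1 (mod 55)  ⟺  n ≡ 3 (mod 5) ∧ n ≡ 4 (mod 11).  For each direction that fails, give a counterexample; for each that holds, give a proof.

Neither direction holds.

(⇒) This fails: n = 1 gives 1 ≡ 1 (mod 55) but 1 ≡ 1 (mod 5), so the conjunction on the right does not hold.

(⇐) This fails: n = 48 satisfies both congruences on the right (48 ≡ 3 mod 5 and 48 ≡ 4 mod 11) yet 48 ≡ 48 (mod 55), not 1.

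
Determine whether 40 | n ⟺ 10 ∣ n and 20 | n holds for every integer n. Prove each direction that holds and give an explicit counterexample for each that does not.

(⟹) If 40 ∣ n, write n = 40q. Since 40 = 4·10, n = 10·(4q), so 10 ∣ n; and since 40 = 2·20, n = 20·(2q), so 20 ∣ n.

(⟸) This fails: take n = 20. Both 10 ∣ 20 and 20 ∣ 20, yet 20 is not a multiple of 40 (since 20 = 0·40 + 20), so 40 ∤ 20.

Only the forward direction holds.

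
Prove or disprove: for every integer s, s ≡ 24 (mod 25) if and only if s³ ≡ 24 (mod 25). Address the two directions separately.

[⇒] Suppose s ≡ 24 (mod 25). Write s = 25j + 24. Then (25j + 24)³ = 15625j³ + 45000j² + 43200j + 13824 = 25(625j³ + 1800j² + 1728j + 552) + 24, so s³ ≡ 24 (mod 25).

[⇐] Conversely, suppose s³ ≡ 24 (mod 25). The only residue r in {0, …, 24} with r³ ≡ 24 (mod 25) is r = 24, so s ≡ 24 (mod 25).

Both directions hold.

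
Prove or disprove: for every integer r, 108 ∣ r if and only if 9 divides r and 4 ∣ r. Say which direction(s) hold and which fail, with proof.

(→) If 108 ∣ r, write r = 108q. Since 108 = 12·9, r = 9·(12q), so 9 ∣ r; and since 108 = 27·4, r = 4·(27q), so 4 ∣ r.

(←) This fails: take r = 36. Both 9 ∣ 36 and 4 ∣ 36, yet 36 is not a multiple of 108 (since 36 = 0·108 + 36), so 108 ∤ 36.

Not equivalent: only (⇒) holds.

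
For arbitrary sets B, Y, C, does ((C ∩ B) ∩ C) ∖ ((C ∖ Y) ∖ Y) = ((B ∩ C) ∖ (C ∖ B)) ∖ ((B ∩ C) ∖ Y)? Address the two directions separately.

Both inclusions hold.

(⟹) Let x ∈ ((C ∩ B) ∩ C) ∖ ((C ∖ Y) ∖ Y). Then x ∈ B ∩ Y ∩ C, from which x ∈ ((B ∩ C) ∖ (C ∖ B)) ∖ ((B ∩ C) ∖ Y).

(⟸) Let x ∈ ((B ∩ C) ∖ (C ∖ B)) ∖ ((B ∩ C) ∖ Y). Then x ∈ B ∩ Y ∩ C, from which x ∈ ((C ∩ B) ∩ C) ∖ ((C ∖ Y) ∖ Y).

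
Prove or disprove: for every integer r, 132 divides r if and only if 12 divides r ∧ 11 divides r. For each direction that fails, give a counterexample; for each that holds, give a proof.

[⇒] If 132 ∣ r, write r = 132q. Since 132 = 11·12, r = 12·(11q), so 12 ∣ r; and since 132 = 12·11, r = 11·(12q), so 11 ∣ r.

[⇐] Suppose 12 ∣ r and 11 ∣ r. Any common multiple of 12 and 11 is a multiple of their lcm; here gcd(12, 11) = 1, so lcm(12, 11) = 12·11 = 132, so 132 ∣ r.

Equivalent; both directions hold.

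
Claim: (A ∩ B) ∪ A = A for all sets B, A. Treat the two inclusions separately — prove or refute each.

(⊆) Let x ∈ (A ∩ B) ∪ A. Then either x ∈ A and x ∉ B; or x ∈ B ∩ A. In each case x ∈ A, so (A ∩ B) ∪ A ⊆ A.

(⊇) Let x ∈ A. Then either x ∈ A and x ∉ B; or x ∈ B ∩ A. In each case x ∈ (A ∩ B) ∪ A, so A ⊆ (A ∩ B) ∪ A.

The two sets are equal.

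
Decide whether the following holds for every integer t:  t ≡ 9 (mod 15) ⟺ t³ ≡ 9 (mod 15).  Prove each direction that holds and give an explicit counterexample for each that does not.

Forward direction. Suppose t ≡ 9 (mod 15). Write t = 15j + 9. Then (15j + 9)³ = 3375j³ + 6075j² + 3645j + 729 = 15(225j³ + 405j² + 243j + 48) + 9, so t³ ≡ 9 (mod 15).

Converse. Suppose t³ ≡ 9 (mod 15). The only residue r in {0, …, 14} with r³ ≡ 9 (mod 15) is r = 9, so t ≡ 9 (mod 15).

The biconditional holds.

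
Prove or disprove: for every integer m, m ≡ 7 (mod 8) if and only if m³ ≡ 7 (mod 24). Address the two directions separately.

Only the converse holds.

(→) This fails: take m = 15. Then 15 ≡ 7 (mod 8), but 15³ = 3375 ≡ 15 (mod 24), not 7.

(←) Conversely, the residues r modulo 24 with r³ ≡ 7 (mod 24) are exactly {7}, and each is ≡ 7 (mod 8).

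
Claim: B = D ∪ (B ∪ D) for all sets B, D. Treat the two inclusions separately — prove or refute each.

(⊆) holds; (⊇) fails.

Forward inclusion. Let x ∈ B. Then either x ∈ B and x ∉ D; or x ∈ B ∩ D. In each case x ∈ D ∪ (B ∪ D), so B ⊆ D ∪ (B ∪ D).

Reverse inclusion. This inclusion fails. Take B = ∅, D = {1}; then 1 ∈ D ∪ (B ∪ D) but 1 ∉ B.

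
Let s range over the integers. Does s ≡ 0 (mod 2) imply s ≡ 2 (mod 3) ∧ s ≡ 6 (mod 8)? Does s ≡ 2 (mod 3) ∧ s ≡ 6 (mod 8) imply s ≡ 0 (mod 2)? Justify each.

(⇒) This fails: s = 0 gives 0 ≡ 0 (mod 2) but 0 ≡ 0 (mod 3), so the conjunction on the right does not hold.

(⇐) Conversely, if s ≡ 2 (mod 3) and s ≡ 6 (mod 8), then by the Chinese remainder theorem s ≡ 14 (mod 24). Since 14 ≡ 0 (mod 2) and 2 ∣ 24, we get s ≡ 0 (mod 2).

(⇒) fails; (⇐) holds.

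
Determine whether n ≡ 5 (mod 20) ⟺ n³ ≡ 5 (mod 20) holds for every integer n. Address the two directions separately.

Both implications hold.

Converse. Suppose n³ ≡ 5 (mod 20). The only residue r in {0, …, 19} with r³ ≡ 5 (mod 20) is r = 5, so n ≡ 5 (mod 20).

Forward direction. Suppose n ≡ 5 (mod 20). Write n = 20j + 5. Then (20j + 5)³ = 8000j³ + 6000j² + 1500j + 125 = 20(400j³ + 300j² + 75j + 6) + 5, so n³ ≡ 5 (mod 20).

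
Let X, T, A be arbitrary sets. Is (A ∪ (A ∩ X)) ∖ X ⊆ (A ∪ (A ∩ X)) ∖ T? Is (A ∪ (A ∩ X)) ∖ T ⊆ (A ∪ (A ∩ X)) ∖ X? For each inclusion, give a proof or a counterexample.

(⟹) This inclusion fails. Take X = ∅, T = {1}, A = {1}; then 1 ∈ (A ∪ (A ∩ X)) ∖ X but 1 ∉ (A ∪ (A ∩ X)) ∖ T.

(⟸) This inclusion fails. Take X = {1}, T = ∅, A = {1}; then 1 ∈ (A ∪ (A ∩ X)) ∖ T but 1 ∉ (A ∪ (A ∩ X)) ∖ X.

Neither inclusion holds.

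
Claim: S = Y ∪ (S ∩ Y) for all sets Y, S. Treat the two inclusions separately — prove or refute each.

Both inclusions fail.

(⊆) This inclusion fails. Take Y = ∅, S = {1}; then 1 ∈ S but 1 ∉ Y ∪ (S ∩ Y).

(⊇) This inclusion fails. Take Y = {1}, S = ∅; then 1 ∈ Y ∪ (S ∩ Y) but 1 ∉ S.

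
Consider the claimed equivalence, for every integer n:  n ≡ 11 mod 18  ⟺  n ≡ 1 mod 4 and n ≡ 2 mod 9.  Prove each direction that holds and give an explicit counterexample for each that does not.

[⇒] This fails: n = 11 gives 11 ≡ 11 (mod 18) but 11 ≡ 3 (mod 4), so the conjunction on the right does not hold.

[⇐] Conversely, if n ≡ 1 (mod 4) and n ≡ 2 (mod 9), then by the Chinese remainder theorem n ≡ 29 (mod 36). Since 29 ≡ 11 (mod 18) and 18 ∣ 36, we get n ≡ 11 (mod 18).

Only the converse holds.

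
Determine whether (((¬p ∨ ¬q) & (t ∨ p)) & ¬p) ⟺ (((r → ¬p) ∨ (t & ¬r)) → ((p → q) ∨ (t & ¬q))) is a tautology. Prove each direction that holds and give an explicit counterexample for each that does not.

(⟹) Assume the antecedent. If t is true, the consequent reduces to true regardless of the other variables. If t is false, the antecedent cannot hold. Either way the consequent holds.

(⟸) This fails. Under t = F, q = F, p = F, r = F, the left side is false but the right side is true.

Only the forward direction holds.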